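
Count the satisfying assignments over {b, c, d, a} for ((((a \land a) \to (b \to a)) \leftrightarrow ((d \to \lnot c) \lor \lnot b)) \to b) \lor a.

12

Initial set: {(((((a \land a) \to (b \to a)) \leftrightarrow ((d \to \lnot c) \lor \lnot b)) \to b) \lor a)}.
(((((a \land a) \to (b \to a)) \leftrightarrow ((d \to \lnot c) \lor \lnot b)) \to b) \lor a): β-rule — branch into ((((a \land a) \to (b \to a)) \leftrightarrow ((d \to \lnot c) \lor \lnot b)) \to b)  //  a.
  branch 1 (add ((((a \land a) \to (b \to a)) \leftrightarrow ((d \to \lnot c) \lor \lnot b)) \to b)):
    ((((a \land a) \to (b \to a)) \leftrightarrow ((d \to \lnot c) \lor \lnot b)) \to b): β-rule — branch into \lnot (((a \land a) \to (b \to a)) \leftrightarrow ((d \to \lnot c) \lor \lnot b))  //  b.
      branch 1.1 (add \lnot (((a \land a) \to (b \to a)) \leftrightarrow ((d \to \lnot c) \lor \lnot b))):
        \lnot (((a \land a) \to (b \to a)) \leftrightarrow ((d \to \lnot c) \lor \lnot b)): β-rule — branch into ((a \land a) \to (b \to a)), \lnot ((d \to \lnot c) \lor \lnot b)  //  \lnot ((a \land a) \to (b \to a)), ((d \to \lnot c) \lor \lnot b).
          branch 1.1.1 (add ((a \land a) \to (b \to a)), \lnot ((d \to \lnot c) \lor \lnot b)):
            \lnot ((d \to \lnot c) \lor \lnot b): α-rule — add \lnot (d \to \lnot c), \lnot \lnot b.
            \lnot (d \to \lnot c): α-rule — add d, \lnot \lnot c.
            ((a \land a) \to (b \to a)): β-rule — branch into \lnot (a \land a)  //  (b \to a).
              branch 1.1.1.1 (add \lnot (a \land a)):
                \lnot (a \land a): β-rule — branch into \lnot a  //  \lnot a.
                  branch 1.1.1.1.1 (add \lnot a):
                    ○ open, literals {a=0, b=1, c=1, d=1}.
                  branch 1.1.1.1.2 (add \lnot a):
                    ○ open, literals {a=0, b=1, c=1, d=1}.
              branch 1.1.1.2 (add (b \to a)):
                (b \to a): β-rule — branch into \lnot b  //  a.
                  branch 1.1.1.2.1 (add \lnot b):
                    × closes — contains both b and \lnot b.
                  branch 1.1.1.2.2 (add a):
                    ○ open, literals {a=1, b=1, c=1, d=1}.
          branch 1.1.2 (add \lnot ((a \land a) \to (b \to a)), ((d \to \lnot c) \lor \lnot b)):
            \lnot ((a \land a) \to (b \to a)): α-rule — add (a \land a), \lnot (b \to a).
            (a \land a): α-rule — add a, a.
            \lnot (b \to a): α-rule — add b, \lnot a.
            × closes — contains both a and \lnot a.
      branch 1.2 (add b):
        ○ open, literals {b=1}.
  branch 2 (add a):
    ○ open, literals {a=1}.
2 branches closed, 5 open.
Each open branch fixes some atoms; the unmentioned ones are free. Counting distinct full assignments: branch {a=0, b=1, c=1, d=1} (none free) contributes 1 new; branch {a=0, b=1, c=1, d=1} (none free) contributes 0 new; branch {a=1, b=1, c=1, d=1} (none free) contributes 1 new; branch {b=1} (c, d, a) contributes 6 new; branch {a=1} (b, c, d) contributes 4 new. Total: 12.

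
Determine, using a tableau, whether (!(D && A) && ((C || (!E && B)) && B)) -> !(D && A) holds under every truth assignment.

Valid

Assume the negation and expand:
Initial set: {!((!(D && A) && ((C || (!E && B)) && B)) -> !(D && A))}.
!((!(D && A) && ((C || (!E && B)) && B)) -> !(D && A)): α-rule — add (!(D && A) && ((C || (!E && B)) && B)), !!(D && A).
(!(D && A) && ((C || (!E && B)) && B)): α-rule — add !(D && A), ((C || (!E && B)) && B).
!!(D && A): α-rule — add D, A.
((C || (!E && B)) && B): α-rule — add (C || (!E && B)), B.
!(D && A): β-rule — branch into !D  //  !A.
  branch 1 (add !D):
    × closes — contains both D and !D.
  branch 2 (add !A):
    × closes — contains both A and !A.
All 2 branches close.
Every branch closed, so the negation is unsatisfiable and the formula is valid.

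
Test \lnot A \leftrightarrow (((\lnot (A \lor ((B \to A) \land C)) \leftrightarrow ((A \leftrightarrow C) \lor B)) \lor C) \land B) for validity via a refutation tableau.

Not valid

Assume the negation and expand:
Initial set: {\lnot (\lnot A \leftrightarrow (((\lnot (A \lor ((B \to A) \land C)) \leftrightarrow ((A \leftrightarrow C) \lor B)) \lor C) \land B))}.
\lnot (\lnot A \leftrightarrow (((\lnot (A \lor ((B \to A) \land C)) \leftrightarrow ((A \leftrightarrow C) \lor B)) \lor C) \land B)): β-rule — branch into \lnot A, \lnot (((\lnot (A \lor ((B \to A) \land C)) \leftrightarrow ((A \leftrightarrow C) \lor B)) \lor C) \land B)  //  \lnot \lnot A, (((\lnot (A \lor ((B \to A) \land C)) \leftrightarrow ((A \leftrightarrow C) \lor B)) \lor C) \land B).
  branch 1 (add \lnot A, \lnot (((\lnot (A \lor ((B \to A) \land C)) \leftrightarrow ((A \leftrightarrow C) \lor B)) \lor C) \land B)):
    \lnot (((\lnot (A \lor ((B \to A) \land C)) \leftrightarrow ((A \leftrightarrow C) \lor B)) \lor C) \land B): β-rule — branch into \lnot ((\lnot (A \lor ((B \to A) \land C)) \leftrightarrow ((A \leftrightarrow C) \lor B)) \lor C)  //  \lnot B.
      branch 1.1 (add \lnot ((\lnot (A \lor ((B \to A) \land C)) \leftrightarrow ((A \leftrightarrow C) \lor B)) \lor C)):
        \lnot ((\lnot (A \lor ((B \to A) \land C)) \leftrightarrow ((A \leftrightarrow C) \lor B)) \lor C): α-rule — add \lnot (\lnot (A \lor ((B \to A) \land C)) \leftrightarrow ((A \leftrightarrow C) \lor B)), \lnot C.
        \lnot (\lnot (A \lor ((B \to A) \land C)) \leftrightarrow ((A \leftrightarrow C) \lor B)): β-rule — branch into \lnot (A \lor ((B \to A) \land C)), \lnot ((A \leftrightarrow C) \lor B)  //  \lnot \lnot (A \lor ((B \to A) \land C)), ((A \leftrightarrow C) \lor B).
          branch 1.1.1 (add \lnot (A \lor ((B \to A) \land C)), \lnot ((A \leftrightarrow C) \lor B)):
            \lnot (A \lor ((B \to A) \land C)): α-rule — add \lnot A, \lnot ((B \to A) \land C).
            \lnot ((A \leftrightarrow C) \lor B): α-rule — add \lnot (A \leftrightarrow C), \lnot B.
            \lnot ((B \to A) \land C): β-rule — branch into \lnot (B \to A)  //  \lnot C.
              branch 1.1.1.1 (add \lnot (B \to A)):
                \lnot (B \to A): α-rule — add B, \lnot A.
                × closes — contains both B and \lnot B.
              branch 1.1.1.2 (add \lnot C):
                \lnot (A \leftrightarrow C): β-rule — branch into A, \lnot C  //  \lnot A, C.
                  branch 1.1.1.2.1 (add A, \lnot C):
                    × closes — contains both A and \lnot A.
                  branch 1.1.1.2.2 (add \lnot A, C):
                    × closes — contains both C and \lnot C.
          branch 1.1.2 (add \lnot \lnot (A \lor ((B \to A) \land C)), ((A \leftrightarrow C) \lor B)):
            \lnot \lnot (A \lor ((B \to A) \land C)): β-rule — branch into A  //  ((B \to A) \land C).
              branch 1.1.2.1 (add A):
                × closes — contains both A and \lnot A.
              branch 1.1.2.2 (add ((B \to A) \land C)):
                ((B \to A) \land C): α-rule — add (B \to A), C.
                × closes — contains both C and \lnot C.
      branch 1.2 (add \lnot B):
        ○ open, literals {A=false, B=false}.
  branch 2 (add \lnot \lnot A, (((\lnot (A \lor ((B \to A) \land C)) \leftrightarrow ((A \leftrightarrow C) \lor B)) \lor C) \land B)):
    (((\lnot (A \lor ((B \to A) \land C)) \leftrightarrow ((A \leftrightarrow C) \lor B)) \lor C) \land B): α-rule — add ((\lnot (A \lor ((B \to A) \land C)) \leftrightarrow ((A \leftrightarrow C) \lor B)) \lor C), B.
    ((\lnot (A \lor ((B \to A) \land C)) \leftrightarrow ((A \leftrightarrow C) \lor B)) \lor C): β-rule — branch into (\lnot (A \lor ((B \to A) \land C)) \leftrightarrow ((A \leftrightarrow C) \lor B))  //  C.
      branch 2.1 (add (\lnot (A \lor ((B \to A) \land C)) \leftrightarrow ((A \leftrightarrow C) \lor B))):
        (\lnot (A \lor ((B \to A) \land C)) \leftrightarrow ((A \leftrightarrow C) \lor B)): β-rule — branch into \lnot (A \lor ((B \to A) \land C)), ((A \leftrightarrow C) \lor B)  //  \lnot \lnot (A \lor ((B \to A) \land C)), \lnot ((A \leftrightarrow C) \lor B).
          branch 2.1.1 (add \lnot (A \lor ((B \to A) \land C)), ((A \leftrightarrow C) \lor B)):
            \lnot (A \lor ((B \to A) \land C)): α-rule — add \lnot A, \lnot ((B \to A) \land C).
            × closes — contains both A and \lnot A.
          branch 2.1.2 (add \lnot \lnot (A \lor ((B \to A) \land C)), \lnot ((A \leftrightarrow C) \lor B)):
            \lnot ((A \leftrightarrow C) \lor B): α-rule — add \lnot (A \leftrightarrow C), \lnot B.
            × closes — contains both B and \lnot B.
      branch 2.2 (add C):
        ○ open, literals {A=true, B=true, C=true}.
7 branches closed, 2 open.
An open branch gives a countermodel: A=false, B=false (unmentioned atoms arbitrary); under it the original formula is false.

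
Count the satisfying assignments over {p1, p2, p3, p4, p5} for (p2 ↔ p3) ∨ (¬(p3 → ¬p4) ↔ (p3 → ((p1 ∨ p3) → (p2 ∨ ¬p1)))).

20

Initial set: {((p2 ↔ p3) ∨ (¬(p3 → ¬p4) ↔ (p3 → ((p1 ∨ p3) → (p2 ∨ ¬p1)))))}.
((p2 ↔ p3) ∨ (¬(p3 → ¬p4) ↔ (p3 → ((p1 ∨ p3) → (p2 ∨ ¬p1))))): β-rule — branch into (p2 ↔ p3)  //  (¬(p3 → ¬p4) ↔ (p3 → ((p1 ∨ p3) → (p2 ∨ ¬p1)))).
  branch 1 (add (p2 ↔ p3)):
    (p2 ↔ p3): β-rule — branch into p2, p3  //  ¬p2, ¬p3.
      branch 1.1 (add p2, p3):
        ○ open, literals {p2=1, p3=1}.
      branch 1.2 (add ¬p2, ¬p3):
        ○ open, literals {p2=0, p3=0}.
  branch 2 (add (¬(p3 → ¬p4) ↔ (p3 → ((p1 ∨ p3) → (p2 ∨ ¬p1))))):
    (¬(p3 → ¬p4) ↔ (p3 → ((p1 ∨ p3) → (p2 ∨ ¬p1)))): β-rule — branch into ¬(p3 → ¬p4), (p3 → ((p1 ∨ p3) → (p2 ∨ ¬p1)))  //  ¬¬(p3 → ¬p4), ¬(p3 → ((p1 ∨ p3) → (p2 ∨ ¬p1))).
      branch 2.1 (add ¬(p3 → ¬p4), (p3 → ((p1 ∨ p3) → (p2 ∨ ¬p1)))):
        ¬(p3 → ¬p4): α-rule — add p3, ¬¬p4.
        (p3 → ((p1 ∨ p3) → (p2 ∨ ¬p1))): β-rule — branch into ¬p3  //  ((p1 ∨ p3) → (p2 ∨ ¬p1)).
          branch 2.1.1 (add ¬p3):
            × closes — contains both p3 and ¬p3.
          branch 2.1.2 (add ((p1 ∨ p3) → (p2 ∨ ¬p1))):
            ((p1 ∨ p3) → (p2 ∨ ¬p1)): β-rule — branch into ¬(p1 ∨ p3)  //  (p2 ∨ ¬p1).
              branch 2.1.2.1 (add ¬(p1 ∨ p3)):
                ¬(p1 ∨ p3): α-rule — add ¬p1, ¬p3.
                × closes — contains both p3 and ¬p3.
              branch 2.1.2.2 (add (p2 ∨ ¬p1)):
                (p2 ∨ ¬p1): β-rule — branch into p2  //  ¬p1.
                  branch 2.1.2.2.1 (add p2):
                    ○ open, literals {p2=1, p3=1, p4=1}.
                  branch 2.1.2.2.2 (add ¬p1):
                    ○ open, literals {p1=0, p3=1, p4=1}.
      branch 2.2 (add ¬¬(p3 → ¬p4), ¬(p3 → ((p1 ∨ p3) → (p2 ∨ ¬p1)))):
        ¬(p3 → ((p1 ∨ p3) → (p2 ∨ ¬p1))): α-rule — add p3, ¬((p1 ∨ p3) → (p2 ∨ ¬p1)).
        ¬((p1 ∨ p3) → (p2 ∨ ¬p1)): α-rule — add (p1 ∨ p3), ¬(p2 ∨ ¬p1).
        ¬(p2 ∨ ¬p1): α-rule — add ¬p2, ¬¬p1.
        ¬¬(p3 → ¬p4): β-rule — branch into ¬p3  //  ¬p4.
          branch 2.2.1 (add ¬p3):
            × closes — contains both p3 and ¬p3.
          branch 2.2.2 (add ¬p4):
            (p1 ∨ p3): β-rule — branch into p1  //  p3.
              branch 2.2.2.1 (add p1):
                ○ open, literals {p1=1, p2=0, p3=1, p4=0}.
              branch 2.2.2.2 (add p3):
                ○ open, literals {p1=1, p2=0, p3=1, p4=0}.
3 branches closed, 6 open.
Each open branch fixes some atoms; the unmentioned ones are free. Counting distinct full assignments: branch {p2=1, p3=1} (p1, p4, p5) contributes 8 new; branch {p2=0, p3=0} (p1, p4, p5) contributes 8 new; branch {p2=1, p3=1, p4=1} (p1, p5) contributes 0 new; branch {p1=0, p3=1, p4=1} (p2, p5) contributes 2 new; branch {p1=1, p2=0, p3=1, p4=0} (p5) contributes 2 new; branch {p1=1, p2=0, p3=1, p4=0} (p5) contributes 0 new. Total: 20.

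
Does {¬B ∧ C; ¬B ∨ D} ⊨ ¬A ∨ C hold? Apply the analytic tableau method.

Initial set: {T (¬B ∧ C); T (¬B ∨ D); F (¬A ∨ C)}.
T (¬B ∧ C): α-rule — add T ¬B, T C.
F (¬A ∨ C): α-rule — add F ¬A, F C.
× closes — contains both C and ¬C.
All 1 branch closes.
Every branch closed, so the premises entail the conclusion.

Yes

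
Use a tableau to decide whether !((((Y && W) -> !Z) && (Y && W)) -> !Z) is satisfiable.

Unsatisfiable

Initial set: {!((((Y && W) -> !Z) && (Y && W)) -> !Z)}.
!((((Y && W) -> !Z) && (Y && W)) -> !Z): α-rule — add (((Y && W) -> !Z) && (Y && W)), !!Z.
(((Y && W) -> !Z) && (Y && W)): α-rule — add ((Y && W) -> !Z), (Y && W).
(Y && W): α-rule — add Y, W.
((Y && W) -> !Z): β-rule — branch into !(Y && W)  //  !Z.
  branch 1 (add !(Y && W)):
    !(Y && W): β-rule — branch into !Y  //  !W.
      branch 1.1 (add !Y):
        × closes — contains both Y and !Y.
      branch 1.2 (add !W):
        × closes — contains both W and !W.
  branch 2 (add !Z):
    × closes — contains both Z and !Z.
All 3 branches close.
Every branch closed; the formula is unsatisfiable.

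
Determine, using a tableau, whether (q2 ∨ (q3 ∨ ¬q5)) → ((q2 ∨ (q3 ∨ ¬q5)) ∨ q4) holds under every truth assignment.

Assume the negation and expand:
Initial set: {¬((q2 ∨ (q3 ∨ ¬q5)) → ((q2 ∨ (q3 ∨ ¬q5)) ∨ q4))}.
¬((q2 ∨ (q3 ∨ ¬q5)) → ((q2 ∨ (q3 ∨ ¬q5)) ∨ q4)): α-rule — add (q2 ∨ (q3 ∨ ¬q5)), ¬((q2 ∨ (q3 ∨ ¬q5)) ∨ q4).
¬((q2 ∨ (q3 ∨ ¬q5)) ∨ q4): α-rule — add ¬(q2 ∨ (q3 ∨ ¬q5)), ¬q4.
¬(q2 ∨ (q3 ∨ ¬q5)): α-rule — add ¬q2, ¬(q3 ∨ ¬q5).
¬(q3 ∨ ¬q5): α-rule — add ¬q3, ¬¬q5.
(q2 ∨ (q3 ∨ ¬q5)): β-rule — branch into q2  //  (q3 ∨ ¬q5).
  branch 1 (add q2):
    × closes — contains both q2 and ¬q2.
  branch 2 (add (q3 ∨ ¬q5)):
    (q3 ∨ ¬q5): β-rule — branch into q3  //  ¬q5.
      branch 2.1 (add q3):
        × closes — contains both q3 and ¬q3.
      branch 2.2 (add ¬q5):
        × closes — contains both q5 and ¬q5.
All 3 branches close.
Every branch closed, so the negation is unsatisfiable and the formula is valid.

Valid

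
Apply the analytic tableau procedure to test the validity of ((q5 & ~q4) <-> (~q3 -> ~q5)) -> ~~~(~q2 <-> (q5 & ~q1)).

Not valid

Assume the negation and expand:
Initial set: {~(((q5 & ~q4) <-> (~q3 -> ~q5)) -> ~~~(~q2 <-> (q5 & ~q1)))}.
~(((q5 & ~q4) <-> (~q3 -> ~q5)) -> ~~~(~q2 <-> (q5 & ~q1))): α-rule — add ((q5 & ~q4) <-> (~q3 -> ~q5)), ~~~~(~q2 <-> (q5 & ~q1)).
~~~~(~q2 <-> (q5 & ~q1)): drop double negation, giving ~~(~q2 <-> (q5 & ~q1)).
((q5 & ~q4) <-> (~q3 -> ~q5)): β-rule — branch into (q5 & ~q4), (~q3 -> ~q5)  //  ~(q5 & ~q4), ~(~q3 -> ~q5).
  branch 1 (add (q5 & ~q4), (~q3 -> ~q5)):
    (q5 & ~q4): α-rule — add q5, ~q4.
    ~~(~q2 <-> (q5 & ~q1)): β-rule — branch into ~q2, (q5 & ~q1)  //  ~~q2, ~(q5 & ~q1).
      branch 1.1 (add ~q2, (q5 & ~q1)):
        (q5 & ~q1): α-rule — add q5, ~q1.
        (~q3 -> ~q5): β-rule — branch into ~~q3  //  ~q5.
          branch 1.1.1 (add ~~q3):
            ○ open, literals {q1=F, q2=F, q3=T, q4=F, q5=T}.
          branch 1.1.2 (add ~q5):
            × closes — contains both q5 and ~q5.
      branch 1.2 (add ~~q2, ~(q5 & ~q1)):
        (~q3 -> ~q5): β-rule — branch into ~~q3  //  ~q5.
          branch 1.2.1 (add ~~q3):
            ~(q5 & ~q1): β-rule — branch into ~q5  //  ~~q1.
              branch 1.2.1.1 (add ~q5):
                × closes — contains both q5 and ~q5.
              branch 1.2.1.2 (add ~~q1):
                ○ open, literals {q1=T, q2=T, q3=T, q4=F, q5=T}.
          branch 1.2.2 (add ~q5):
            × closes — contains both q5 and ~q5.
  branch 2 (add ~(q5 & ~q4), ~(~q3 -> ~q5)):
    ~(~q3 -> ~q5): α-rule — add ~q3, ~~q5.
    ~~(~q2 <-> (q5 & ~q1)): β-rule — branch into ~q2, (q5 & ~q1)  //  ~~q2, ~(q5 & ~q1).
      branch 2.1 (add ~q2, (q5 & ~q1)):
        (q5 & ~q1): α-rule — add q5, ~q1.
        ~(q5 & ~q4): β-rule — branch into ~q5  //  ~~q4.
          branch 2.1.1 (add ~q5):
            × closes — contains both q5 and ~q5.
          branch 2.1.2 (add ~~q4):
            ○ open, literals {q1=F, q2=F, q3=F, q4=T, q5=T}.
      branch 2.2 (add ~~q2, ~(q5 & ~q1)):
        ~(q5 & ~q4): β-rule — branch into ~q5  //  ~~q4.
          branch 2.2.1 (add ~q5):
            × closes — contains both q5 and ~q5.
          branch 2.2.2 (add ~~q4):
            ~(q5 & ~q1): β-rule — branch into ~q5  //  ~~q1.
              branch 2.2.2.1 (add ~q5):
                × closes — contains both q5 and ~q5.
              branch 2.2.2.2 (add ~~q1):
                ○ open, literals {q1=T, q2=T, q3=F, q4=T, q5=T}.
6 branches closed, 4 open.
An open branch gives a countermodel: q1=F, q2=F, q3=T, q4=F, q5=T (unmentioned atoms arbitrary); under it the original formula is false.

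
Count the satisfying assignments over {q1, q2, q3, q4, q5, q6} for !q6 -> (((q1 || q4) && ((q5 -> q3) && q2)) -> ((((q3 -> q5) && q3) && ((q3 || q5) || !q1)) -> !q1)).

62

Initial set: {(!q6 -> (((q1 || q4) && ((q5 -> q3) && q2)) -> ((((q3 -> q5) && q3) && ((q3 || q5) || !q1)) -> !q1)))}.
(!q6 -> (((q1 || q4) && ((q5 -> q3) && q2)) -> ((((q3 -> q5) && q3) && ((q3 || q5) || !q1)) -> !q1))): β-rule — branch into !!q6  //  (((q1 || q4) && ((q5 -> q3) && q2)) -> ((((q3 -> q5) && q3) && ((q3 || q5) || !q1)) -> !q1)).
  branch 1 (add !!q6):
    ○ open, literals {q6=true}.
  branch 2 (add (((q1 || q4) && ((q5 -> q3) && q2)) -> ((((q3 -> q5) && q3) && ((q3 || q5) || !q1)) -> !q1))):
    (((q1 || q4) && ((q5 -> q3) && q2)) -> ((((q3 -> q5) && q3) && ((q3 || q5) || !q1)) -> !q1)): β-rule — branch into !((q1 || q4) && ((q5 -> q3) && q2))  //  ((((q3 -> q5) && q3) && ((q3 || q5) || !q1)) -> !q1).
      branch 2.1 (add !((q1 || q4) && ((q5 -> q3) && q2))):
        !((q1 || q4) && ((q5 -> q3) && q2)): β-rule — branch into !(q1 || q4)  //  !((q5 -> q3) && q2).
          branch 2.1.1 (add !(q1 || q4)):
            !(q1 || q4): α-rule — add !q1, !q4.
            ○ open, literals {q1=false, q4=false}.
          branch 2.1.2 (add !((q5 -> q3) && q2)):
            !((q5 -> q3) && q2): β-rule — branch into !(q5 -> q3)  //  !q2.
              branch 2.1.2.1 (add !(q5 -> q3)):
                !(q5 -> q3): α-rule — add q5, !q3.
                ○ open, literals {q3=false, q5=true}.
              branch 2.1.2.2 (add !q2):
                ○ open, literals {q2=false}.
      branch 2.2 (add ((((q3 -> q5) && q3) && ((q3 || q5) || !q1)) -> !q1)):
        ((((q3 -> q5) && q3) && ((q3 || q5) || !q1)) -> !q1): β-rule — branch into !(((q3 -> q5) && q3) && ((q3 || q5) || !q1))  //  !q1.
          branch 2.2.1 (add !(((q3 -> q5) && q3) && ((q3 || q5) || !q1))):
            !(((q3 -> q5) && q3) && ((q3 || q5) || !q1)): β-rule — branch into !((q3 -> q5) && q3)  //  !((q3 || q5) || !q1).
              branch 2.2.1.1 (add !((q3 -> q5) && q3)):
                !((q3 -> q5) && q3): β-rule — branch into !(q3 -> q5)  //  !q3.
                  branch 2.2.1.1.1 (add !(q3 -> q5)):
                    !(q3 -> q5): α-rule — add q3, !q5.
                    ○ open, literals {q3=true, q5=false}.
                  branch 2.2.1.1.2 (add !q3):
                    ○ open, literals {q3=false}.
              branch 2.2.1.2 (add !((q3 || q5) || !q1)):
                !((q3 || q5) || !q1): α-rule — add !(q3 || q5), !!q1.
                !(q3 || q5): α-rule — add !q3, !q5.
                ○ open, literals {q1=true, q3=false, q5=false}.
          branch 2.2.2 (add !q1):
            ○ open, literals {q1=false}.
0 branches closed, 8 open.
Each open branch fixes some atoms; the unmentioned ones are free. Counting distinct full assignments: branch {q6=true} (q1, q2, q3, q4, q5) contributes 32 new; branch {q1=false, q4=false} (q2, q3, q5, q6) contributes 8 new; branch {q3=false, q5=true} (q1, q2, q4, q6) contributes 6 new; branch {q2=false} (q1, q3, q4, q5, q6) contributes 9 new; branch {q3=true, q5=false} (q1, q2, q4, q6) contributes 3 new; branch {q3=false} (q1, q2, q4, q5, q6) contributes 3 new; branch {q1=true, q3=false, q5=false} (q2, q4, q6) contributes 0 new; branch {q1=false} (q2, q3, q4, q5, q6) contributes 1 new. Total: 62.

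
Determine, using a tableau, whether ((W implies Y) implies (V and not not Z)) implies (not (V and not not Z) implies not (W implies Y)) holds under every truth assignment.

Valid

Assume the negation and expand:
Initial set: {not (((W implies Y) implies (V and not not Z)) implies (not (V and not not Z) implies not (W implies Y)))}.
not (((W implies Y) implies (V and not not Z)) implies (not (V and not not Z) implies not (W implies Y))): α-rule — add ((W implies Y) implies (V and not not Z)), not (not (V and not not Z) implies not (W implies Y)).
not (not (V and not not Z) implies not (W implies Y)): α-rule — add not (V and not not Z), not not (W implies Y).
((W implies Y) implies (V and not not Z)): β-rule — branch into not (W implies Y)  //  (V and not not Z).
  branch 1 (add not (W implies Y)):
    not (W implies Y): α-rule — add W, not Y.
    not (V and not not Z): β-rule — branch into not V  //  not not not Z.
      branch 1.1 (add not V):
        not not (W implies Y): β-rule — branch into not W  //  Y.
          branch 1.1.1 (add not W):
            × closes — contains both W and not W.
          branch 1.1.2 (add Y):
            × closes — contains both Y and not Y.
      branch 1.2 (add not not not Z):
        not not not Z: drop double negation, giving not Z.
        not not (W implies Y): β-rule — branch into not W  //  Y.
          branch 1.2.1 (add not W):
            × closes — contains both W and not W.
          branch 1.2.2 (add Y):
            × closes — contains both Y and not Y.
  branch 2 (add (V and not not Z)):
    (V and not not Z): α-rule — add V, not not Z.
    not not Z: drop double negation, giving Z.
    not (V and not not Z): β-rule — branch into not V  //  not not not Z.
      branch 2.1 (add not V):
        × closes — contains both V and not V.
      branch 2.2 (add not not not Z):
        not not not Z: drop double negation, giving not Z.
        × closes — contains both Z and not Z.
All 6 branches close.
Every branch closed, so the negation is unsatisfiable and the formula is valid.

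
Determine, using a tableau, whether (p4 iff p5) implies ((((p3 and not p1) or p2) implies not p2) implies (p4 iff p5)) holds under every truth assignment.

Assume the negation and expand:
Initial set: {F ((p4 iff p5) implies ((((p3 and not p1) or p2) implies not p2) implies (p4 iff p5)))}.
F ((p4 iff p5) implies ((((p3 and not p1) or p2) implies not p2) implies (p4 iff p5))): α-rule — add T (p4 iff p5), F ((((p3 and not p1) or p2) implies not p2) implies (p4 iff p5)).
F ((((p3 and not p1) or p2) implies not p2) implies (p4 iff p5)): α-rule — add T (((p3 and not p1) or p2) implies not p2), F (p4 iff p5).
T (p4 iff p5): β-rule — branch into T p4, T p5  //  F p4, F p5.
  branch 1 (add T p4, T p5):
    T (((p3 and not p1) or p2) implies not p2): β-rule — branch into F ((p3 and not p1) or p2)  //  T not p2.
      branch 1.1 (add F ((p3 and not p1) or p2)):
        F ((p3 and not p1) or p2): α-rule — add F (p3 and not p1), F p2.
        F (p4 iff p5): β-rule — branch into T p4, F p5  //  F p4, T p5.
          branch 1.1.1 (add T p4, F p5):
            × closes — contains both p5 and not p5.
          branch 1.1.2 (add F p4, T p5):
            × closes — contains both p4 and not p4.
      branch 1.2 (add T not p2):
        F (p4 iff p5): β-rule — branch into T p4, F p5  //  F p4, T p5.
          branch 1.2.1 (add T p4, F p5):
            × closes — contains both p5 and not p5.
          branch 1.2.2 (add F p4, T p5):
            × closes — contains both p4 and not p4.
  branch 2 (add F p4, F p5):
    T (((p3 and not p1) or p2) implies not p2): β-rule — branch into F ((p3 and not p1) or p2)  //  T not p2.
      branch 2.1 (add F ((p3 and not p1) or p2)):
        F ((p3 and not p1) or p2): α-rule — add F (p3 and not p1), F p2.
        F (p4 iff p5): β-rule — branch into T p4, F p5  //  F p4, T p5.
          branch 2.1.1 (add T p4, F p5):
            × closes — contains both p4 and not p4.
          branch 2.1.2 (add F p4, T p5):
            × closes — contains both p5 and not p5.
      branch 2.2 (add T not p2):
        F (p4 iff p5): β-rule — branch into T p4, F p5  //  F p4, T p5.
          branch 2.2.1 (add T p4, F p5):
            × closes — contains both p4 and not p4.
          branch 2.2.2 (add F p4, T p5):
            × closes — contains both p5 and not p5.
All 8 branches close.
Every branch closed, so the negation is unsatisfiable and the formula is valid.

Valid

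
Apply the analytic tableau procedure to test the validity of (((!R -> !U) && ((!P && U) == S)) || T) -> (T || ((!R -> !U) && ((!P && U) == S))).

Valid

Assume the negation and expand:
Initial set: {!((((!R -> !U) && ((!P && U) == S)) || T) -> (T || ((!R -> !U) && ((!P && U) == S))))}.
!((((!R -> !U) && ((!P && U) == S)) || T) -> (T || ((!R -> !U) && ((!P && U) == S)))): α-rule — add (((!R -> !U) && ((!P && U) == S)) || T), !(T || ((!R -> !U) && ((!P && U) == S))).
!(T || ((!R -> !U) && ((!P && U) == S))): α-rule — add !T, !((!R -> !U) && ((!P && U) == S)).
(((!R -> !U) && ((!P && U) == S)) || T): β-rule — branch into ((!R -> !U) && ((!P && U) == S))  //  T.
  branch 1 (add ((!R -> !U) && ((!P && U) == S))):
    ((!R -> !U) && ((!P && U) == S)): α-rule — add (!R -> !U), ((!P && U) == S).
    !((!R -> !U) && ((!P && U) == S)): β-rule — branch into !(!R -> !U)  //  !((!P && U) == S).
      branch 1.1 (add !(!R -> !U)):
        !(!R -> !U): α-rule — add !R, !!U.
        (!R -> !U): β-rule — branch into !!R  //  !U.
          branch 1.1.1 (add !!R):
            × closes — contains both R and !R.
          branch 1.1.2 (add !U):
            × closes — contains both U and !U.
      branch 1.2 (add !((!P && U) == S)):
        (!R -> !U): β-rule — branch into !!R  //  !U.
          branch 1.2.1 (add !!R):
            ((!P && U) == S): β-rule — branch into (!P && U), S  //  !(!P && U), !S.
              branch 1.2.1.1 (add (!P && U), S):
                (!P && U): α-rule — add !P, U.
                !((!P && U) == S): β-rule — branch into (!P && U), !S  //  !(!P && U), S.
                  branch 1.2.1.1.1 (add (!P && U), !S):
                    × closes — contains both S and !S.
                  branch 1.2.1.1.2 (add !(!P && U), S):
                    !(!P && U): β-rule — branch into !!P  //  !U.
                      branch 1.2.1.1.2.1 (add !!P):
                        × closes — contains both P and !P.
                      branch 1.2.1.1.2.2 (add !U):
                        × closes — contains both U and !U.
              branch 1.2.1.2 (add !(!P && U), !S):
                !((!P && U) == S): β-rule — branch into (!P && U), !S  //  !(!P && U), S.
                  branch 1.2.1.2.1 (add (!P && U), !S):
                    (!P && U): α-rule — add !P, U.
                    !(!P && U): β-rule — branch into !!P  //  !U.
                      branch 1.2.1.2.1.1 (add !!P):
                        × closes — contains both P and !P.
                      branch 1.2.1.2.1.2 (add !U):
                        × closes — contains both U and !U.
                  branch 1.2.1.2.2 (add !(!P && U), S):
                    × closes — contains both S and !S.
          branch 1.2.2 (add !U):
            ((!P && U) == S): β-rule — branch into (!P && U), S  //  !(!P && U), !S.
              branch 1.2.2.1 (add (!P && U), S):
                (!P && U): α-rule — add !P, U.
                × closes — contains both U and !U.
              branch 1.2.2.2 (add !(!P && U), !S):
                !((!P && U) == S): β-rule — branch into (!P && U), !S  //  !(!P && U), S.
                  branch 1.2.2.2.1 (add (!P && U), !S):
                    (!P && U): α-rule — add !P, U.
                    × closes — contains both U and !U.
                  branch 1.2.2.2.2 (add !(!P && U), S):
                    × closes — contains both S and !S.
  branch 2 (add T):
    × closes — contains both T and !T.
All 12 branches close.
Every branch closed, so the negation is unsatisfiable and the formula is valid.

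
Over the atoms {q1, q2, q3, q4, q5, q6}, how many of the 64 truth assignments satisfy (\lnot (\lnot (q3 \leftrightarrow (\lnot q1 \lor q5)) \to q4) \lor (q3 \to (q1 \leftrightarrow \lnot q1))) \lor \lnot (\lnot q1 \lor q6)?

Initial set: {((\lnot (\lnot (q3 \leftrightarrow (\lnot q1 \lor q5)) \to q4) \lor (q3 \to (q1 \leftrightarrow \lnot q1))) \lor \lnot (\lnot q1 \lor q6))}.
((\lnot (\lnot (q3 \leftrightarrow (\lnot q1 \lor q5)) \to q4) \lor (q3 \to (q1 \leftrightarrow \lnot q1))) \lor \lnot (\lnot q1 \lor q6)): β-rule — branch into (\lnot (\lnot (q3 \leftrightarrow (\lnot q1 \lor q5)) \to q4) \lor (q3 \to (q1 \leftrightarrow \lnot q1)))  //  \lnot (\lnot q1 \lor q6).
  branch 1 (add (\lnot (\lnot (q3 \leftrightarrow (\lnot q1 \lor q5)) \to q4) \lor (q3 \to (q1 \leftrightarrow \lnot q1)))):
    (\lnot (\lnot (q3 \leftrightarrow (\lnot q1 \lor q5)) \to q4) \lor (q3 \to (q1 \leftrightarrow \lnot q1))): β-rule — branch into \lnot (\lnot (q3 \leftrightarrow (\lnot q1 \lor q5)) \to q4)  //  (q3 \to (q1 \leftrightarrow \lnot q1)).
      branch 1.1 (add \lnot (\lnot (q3 \leftrightarrow (\lnot q1 \lor q5)) \to q4)):
        \lnot (\lnot (q3 \leftrightarrow (\lnot q1 \lor q5)) \to q4): α-rule — add \lnot (q3 \leftrightarrow (\lnot q1 \lor q5)), \lnot q4.
        \lnot (q3 \leftrightarrow (\lnot q1 \lor q5)): β-rule — branch into q3, \lnot (\lnot q1 \lor q5)  //  \lnot q3, (\lnot q1 \lor q5).
          branch 1.1.1 (add q3, \lnot (\lnot q1 \lor q5)):
            \lnot (\lnot q1 \lor q5): α-rule — add \lnot \lnot q1, \lnot q5.
            ○ open, literals {q1=1, q3=1, q4=0, q5=0}.
          branch 1.1.2 (add \lnot q3, (\lnot q1 \lor q5)):
            (\lnot q1 \lor q5): β-rule — branch into \lnot q1  //  q5.
              branch 1.1.2.1 (add \lnot q1):
                ○ open, literals {q1=0, q3=0, q4=0}.
              branch 1.1.2.2 (add q5):
                ○ open, literals {q3=0, q4=0, q5=1}.
      branch 1.2 (add (q3 \to (q1 \leftrightarrow \lnot q1))):
        (q3 \to (q1 \leftrightarrow \lnot q1)): β-rule — branch into \lnot q3  //  (q1 \leftrightarrow \lnot q1).
          branch 1.2.1 (add \lnot q3):
            ○ open, literals {q3=0}.
          branch 1.2.2 (add (q1 \leftrightarrow \lnot q1)):
            (q1 \leftrightarrow \lnot q1): β-rule — branch into q1, \lnot q1  //  \lnot q1, \lnot \lnot q1.
              branch 1.2.2.1 (add q1, \lnot q1):
                × closes — contains both q1 and \lnot q1.
              branch 1.2.2.2 (add \lnot q1, \lnot \lnot q1):
                × closes — contains both q1 and \lnot q1.
  branch 2 (add \lnot (\lnot q1 \lor q6)):
    \lnot (\lnot q1 \lor q6): α-rule — add \lnot \lnot q1, \lnot q6.
    ○ open, literals {q1=1, q6=0}.
2 branches closed, 5 open.
Each open branch fixes some atoms; the unmentioned ones are free. Counting distinct full assignments: branch {q1=1, q3=1, q4=0, q5=0} (q2, q6) contributes 4 new; branch {q1=0, q3=0, q4=0} (q2, q5, q6) contributes 8 new; branch {q3=0, q4=0, q5=1} (q1, q2, q6) contributes 4 new; branch {q3=0} (q1, q2, q4, q5, q6) contributes 20 new; branch {q1=1, q6=0} (q2, q3, q4, q5) contributes 6 new. Total: 42.

42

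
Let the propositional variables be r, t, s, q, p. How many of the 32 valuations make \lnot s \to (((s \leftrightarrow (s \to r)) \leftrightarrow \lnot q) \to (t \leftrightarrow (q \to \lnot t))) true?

Initial set: {T (\lnot s \to (((s \leftrightarrow (s \to r)) \leftrightarrow \lnot q) \to (t \leftrightarrow (q \to \lnot t))))}.
T (\lnot s \to (((s \leftrightarrow (s \to r)) \leftrightarrow \lnot q) \to (t \leftrightarrow (q \to \lnot t)))): β-rule — branch into F \lnot s  //  T (((s \leftrightarrow (s \to r)) \leftrightarrow \lnot q) \to (t \leftrightarrow (q \to \lnot t))).
  branch 1 (add F \lnot s):
    ○ open, literals {s=true}.
  branch 2 (add T (((s \leftrightarrow (s \to r)) \leftrightarrow \lnot q) \to (t \leftrightarrow (q \to \lnot t)))):
    T (((s \leftrightarrow (s \to r)) \leftrightarrow \lnot q) \to (t \leftrightarrow (q \to \lnot t))): β-rule — branch into F ((s \leftrightarrow (s \to r)) \leftrightarrow \lnot q)  //  T (t \leftrightarrow (q \to \lnot t)).
      branch 2.1 (add F ((s \leftrightarrow (s \to r)) \leftrightarrow \lnot q)):
        F ((s \leftrightarrow (s \to r)) \leftrightarrow \lnot q): β-rule — branch into T (s \leftrightarrow (s \to r)), F \lnot q  //  F (s \leftrightarrow (s \to r)), T \lnot q.
          branch 2.1.1 (add T (s \leftrightarrow (s \to r)), F \lnot q):
            T (s \leftrightarrow (s \to r)): β-rule — branch into T s, T (s \to r)  //  F s, F (s \to r).
              branch 2.1.1.1 (add T s, T (s \to r)):
                T (s \to r): β-rule — branch into F s  //  T r.
                  branch 2.1.1.1.1 (add F s):
                    × closes — contains both s and \lnot s.
                  branch 2.1.1.1.2 (add T r):
                    ○ open, literals {q=true, r=true, s=true}.
              branch 2.1.1.2 (add F s, F (s \to r)):
                F (s \to r): α-rule — add T s, F r.
                × closes — contains both s and \lnot s.
          branch 2.1.2 (add F (s \leftrightarrow (s \to r)), T \lnot q):
            F (s \leftrightarrow (s \to r)): β-rule — branch into T s, F (s \to r)  //  F s, T (s \to r).
              branch 2.1.2.1 (add T s, F (s \to r)):
                F (s \to r): α-rule — add T s, F r.
                ○ open, literals {q=false, r=false, s=true}.
              branch 2.1.2.2 (add F s, T (s \to r)):
                T (s \to r): β-rule — branch into F s  //  T r.
                  branch 2.1.2.2.1 (add F s):
                    ○ open, literals {q=false, s=false}.
                  branch 2.1.2.2.2 (add T r):
                    ○ open, literals {q=false, r=true, s=false}.
      branch 2.2 (add T (t \leftrightarrow (q \to \lnot t))):
        T (t \leftrightarrow (q \to \lnot t)): β-rule — branch into T t, T (q \to \lnot t)  //  F t, F (q \to \lnot t).
          branch 2.2.1 (add T t, T (q \to \lnot t)):
            T (q \to \lnot t): β-rule — branch into F q  //  T \lnot t.
              branch 2.2.1.1 (add F q):
                ○ open, literals {q=false, t=true}.
              branch 2.2.1.2 (add T \lnot t):
                × closes — contains both t and \lnot t.
          branch 2.2.2 (add F t, F (q \to \lnot t)):
            F (q \to \lnot t): α-rule — add T q, F \lnot t.
            × closes — contains both t and \lnot t.
4 branches closed, 6 open.
Each open branch fixes some atoms; the unmentioned ones are free. Counting distinct full assignments: branch {s=true} (r, t, q, p) contributes 16 new; branch {q=true, r=true, s=true} (t, p) contributes 0 new; branch {q=false, r=false, s=true} (t, p) contributes 0 new; branch {q=false, s=false} (r, t, p) contributes 8 new; branch {q=false, r=true, s=false} (t, p) contributes 0 new; branch {q=false, t=true} (r, s, p) contributes 0 new. Total: 24.

24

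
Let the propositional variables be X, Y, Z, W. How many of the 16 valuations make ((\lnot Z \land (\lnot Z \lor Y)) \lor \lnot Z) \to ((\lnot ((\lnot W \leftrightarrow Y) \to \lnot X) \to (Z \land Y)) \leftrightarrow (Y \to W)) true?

14

Initial set: {(((\lnot Z \land (\lnot Z \lor Y)) \lor \lnot Z) \to ((\lnot ((\lnot W \leftrightarrow Y) \to \lnot X) \to (Z \land Y)) \leftrightarrow (Y \to W)))}.
(((\lnot Z \land (\lnot Z \lor Y)) \lor \lnot Z) \to ((\lnot ((\lnot W \leftrightarrow Y) \to \lnot X) \to (Z \land Y)) \leftrightarrow (Y \to W))): β-rule — branch into \lnot ((\lnot Z \land (\lnot Z \lor Y)) \lor \lnot Z)  //  ((\lnot ((\lnot W \leftrightarrow Y) \to \lnot X) \to (Z \land Y)) \leftrightarrow (Y \to W)).
  branch 1 (add \lnot ((\lnot Z \land (\lnot Z \lor Y)) \lor \lnot Z)):
    \lnot ((\lnot Z \land (\lnot Z \lor Y)) \lor \lnot Z): α-rule — add \lnot (\lnot Z \land (\lnot Z \lor Y)), \lnot \lnot Z.
    \lnot (\lnot Z \land (\lnot Z \lor Y)): β-rule — branch into \lnot \lnot Z  //  \lnot (\lnot Z \lor Y).
      branch 1.1 (add \lnot \lnot Z):
        ○ open, literals {Z=true}.
      branch 1.2 (add \lnot (\lnot Z \lor Y)):
        \lnot (\lnot Z \lor Y): α-rule — add \lnot \lnot Z, \lnot Y.
        ○ open, literals {Y=false, Z=true}.
  branch 2 (add ((\lnot ((\lnot W \leftrightarrow Y) \to \lnot X) \to (Z \land Y)) \leftrightarrow (Y \to W))):
    ((\lnot ((\lnot W \leftrightarrow Y) \to \lnot X) \to (Z \land Y)) \leftrightarrow (Y \to W)): β-rule — branch into (\lnot ((\lnot W \leftrightarrow Y) \to \lnot X) \to (Z \land Y)), (Y \to W)  //  \lnot (\lnot ((\lnot W \leftrightarrow Y) \to \lnot X) \to (Z \land Y)), \lnot (Y \to W).
      branch 2.1 (add (\lnot ((\lnot W \leftrightarrow Y) \to \lnot X) \to (Z \land Y)), (Y \to W)):
        (\lnot ((\lnot W \leftrightarrow Y) \to \lnot X) \to (Z \land Y)): β-rule — branch into \lnot \lnot ((\lnot W \leftrightarrow Y) \to \lnot X)  //  (Z \land Y).
          branch 2.1.1 (add \lnot \lnot ((\lnot W \leftrightarrow Y) \to \lnot X)):
            (Y \to W): β-rule — branch into \lnot Y  //  W.
              branch 2.1.1.1 (add \lnot Y):
                \lnot \lnot ((\lnot W \leftrightarrow Y) \to \lnot X): β-rule — branch into \lnot (\lnot W \leftrightarrow Y)  //  \lnot X.
                  branch 2.1.1.1.1 (add \lnot (\lnot W \leftrightarrow Y)):
                    \lnot (\lnot W \leftrightarrow Y): β-rule — branch into \lnot W, \lnot Y  //  \lnot \lnot W, Y.
                      branch 2.1.1.1.1.1 (add \lnot W, \lnot Y):
                        ○ open, literals {W=false, Y=false}.
                      branch 2.1.1.1.1.2 (add \lnot \lnot W, Y):
                        × closes — contains both Y and \lnot Y.
                  branch 2.1.1.1.2 (add \lnot X):
                    ○ open, literals {X=false, Y=false}.
              branch 2.1.1.2 (add W):
                \lnot \lnot ((\lnot W \leftrightarrow Y) \to \lnot X): β-rule — branch into \lnot (\lnot W \leftrightarrow Y)  //  \lnot X.
                  branch 2.1.1.2.1 (add \lnot (\lnot W \leftrightarrow Y)):
                    \lnot (\lnot W \leftrightarrow Y): β-rule — branch into \lnot W, \lnot Y  //  \lnot \lnot W, Y.
                      branch 2.1.1.2.1.1 (add \lnot W, \lnot Y):
                        × closes — contains both W and \lnot W.
                      branch 2.1.1.2.1.2 (add \lnot \lnot W, Y):
                        ○ open, literals {W=true, Y=true}.
                  branch 2.1.1.2.2 (add \lnot X):
                    ○ open, literals {W=true, X=false}.
          branch 2.1.2 (add (Z \land Y)):
            (Z \land Y): α-rule — add Z, Y.
            (Y \to W): β-rule — branch into \lnot Y  //  W.
              branch 2.1.2.1 (add \lnot Y):
                × closes — contains both Y and \lnot Y.
              branch 2.1.2.2 (add W):
                ○ open, literals {W=true, Y=true, Z=true}.
      branch 2.2 (add \lnot (\lnot ((\lnot W \leftrightarrow Y) \to \lnot X) \to (Z \land Y)), \lnot (Y \to W)):
        \lnot (\lnot ((\lnot W \leftrightarrow Y) \to \lnot X) \to (Z \land Y)): α-rule — add \lnot ((\lnot W \leftrightarrow Y) \to \lnot X), \lnot (Z \land Y).
        \lnot (Y \to W): α-rule — add Y, \lnot W.
        \lnot ((\lnot W \leftrightarrow Y) \to \lnot X): α-rule — add (\lnot W \leftrightarrow Y), \lnot \lnot X.
        \lnot (Z \land Y): β-rule — branch into \lnot Z  //  \lnot Y.
          branch 2.2.1 (add \lnot Z):
            (\lnot W \leftrightarrow Y): β-rule — branch into \lnot W, Y  //  \lnot \lnot W, \lnot Y.
              branch 2.2.1.1 (add \lnot W, Y):
                ○ open, literals {W=false, X=true, Y=true, Z=false}.
              branch 2.2.1.2 (add \lnot \lnot W, \lnot Y):
                × closes — contains both W and \lnot W.
          branch 2.2.2 (add \lnot Y):
            × closes — contains both Y and \lnot Y.
5 branches closed, 8 open.
Each open branch fixes some atoms; the unmentioned ones are free. Counting distinct full assignments: branch {Z=true} (X, Y, W) contributes 8 new; branch {Y=false, Z=true} (X, W) contributes 0 new; branch {W=false, Y=false} (X, Z) contributes 2 new; branch {X=false, Y=false} (Z, W) contributes 1 new; branch {W=true, Y=true} (X, Z) contributes 2 new; branch {W=true, X=false} (Y, Z) contributes 0 new; branch {W=true, Y=true, Z=true} (X) contributes 0 new; branch {W=false, X=true, Y=true, Z=false} (none free) contributes 1 new. Total: 14.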